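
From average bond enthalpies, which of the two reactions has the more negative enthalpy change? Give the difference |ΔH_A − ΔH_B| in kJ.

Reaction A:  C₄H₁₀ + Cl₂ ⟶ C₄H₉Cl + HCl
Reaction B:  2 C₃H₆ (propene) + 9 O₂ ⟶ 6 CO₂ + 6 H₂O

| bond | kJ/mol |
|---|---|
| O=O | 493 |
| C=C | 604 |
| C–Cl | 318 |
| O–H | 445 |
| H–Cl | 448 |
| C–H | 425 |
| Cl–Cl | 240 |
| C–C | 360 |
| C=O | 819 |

Reaction B, by 3602 kJ

Reaction A:
  Bonds broken (reactants):
    C–C: 3 × 360 = 1080
    C–H: 10 × 425 = 4250
    Cl–Cl: 1 × 240 = 240
    Σ(broken) = 5570 kJ
  Bonds formed (products):
    C–C: 3 × 360 = 1080
    C–Cl: 1 × 318 = 318
    C–H: 9 × 425 = 3825
    H–Cl: 1 × 448 = 448
    Σ(formed) = 5671 kJ
  ΔH_A = 5570 − 5671 = −101 kJ
Reaction B:
  Bonds broken (reactants):
    C–C: 2 × 360 = 720
    C–H: 12 × 425 = 5100
    C=C: 2 × 604 = 1208
    O=O: 9 × 493 = 4437
    Σ(broken) = 11465 kJ
  Bonds formed (products):
    C=O: 12 × 819 = 9828
    O–H: 12 × 445 = 5340
    Σ(formed) = 15168 kJ
  ΔH_B = 11465 − 15168 = −3703 kJ
ΔH_A − ΔH_B = +3602 kJ, so reaction B has the more negative ΔH; |ΔH_A − ΔH_B| = 3602 kJ.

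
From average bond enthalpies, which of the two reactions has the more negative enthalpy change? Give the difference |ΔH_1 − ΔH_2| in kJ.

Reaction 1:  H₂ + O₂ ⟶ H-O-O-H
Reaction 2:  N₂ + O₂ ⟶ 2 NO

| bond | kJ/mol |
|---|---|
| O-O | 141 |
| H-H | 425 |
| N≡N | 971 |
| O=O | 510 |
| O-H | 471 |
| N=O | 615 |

Reaction 1:
  Bonds broken (reactants):
    H-H: 1 × 425 = 425
    O=O: 1 × 510 = 510
    Σ(broken) = 935 kJ
  Bonds formed (products):
    O-H: 2 × 471 = 942
    O-O: 1 × 141 = 141
    Σ(formed) = 1083 kJ
  ΔH_1 = 935 − 1083 = −148 kJ
Reaction 2:
  Bonds broken (reactants):
    N≡N: 1 × 971 = 971
    O=O: 1 × 510 = 510
    Σ(broken) = 1481 kJ
  Bonds formed (products):
    N=O: 2 × 615 = 1230
    Σ(formed) = 1230 kJ
  ΔH_2 = 1481 − 1230 = +251 kJ
ΔH_1 − ΔH_2 = −399 kJ, so reaction 1 has the more negative ΔH; |ΔH_1 − ΔH_2| = 399 kJ.

Reaction 1, by 399 kJ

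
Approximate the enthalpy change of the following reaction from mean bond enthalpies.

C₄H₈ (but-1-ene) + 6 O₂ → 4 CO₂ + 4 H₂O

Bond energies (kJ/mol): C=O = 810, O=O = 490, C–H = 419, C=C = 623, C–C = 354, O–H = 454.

Bonds broken (reactants):
  C–C: 2 × 354 = 708
  C–H: 8 × 419 = 3352
  C=C: 1 × 623 = 623
  O=O: 6 × 490 = 2940
  Σ(broken) = 7623 kJ
Bonds formed (products):
  C=O: 8 × 810 = 6480
  O–H: 8 × 454 = 3632
  Σ(formed) = 10112 kJ
ΔH = Σ(broken) − Σ(formed) = 7623 − 10112 = −2489 kJ

ΔH ≈ −2489 kJ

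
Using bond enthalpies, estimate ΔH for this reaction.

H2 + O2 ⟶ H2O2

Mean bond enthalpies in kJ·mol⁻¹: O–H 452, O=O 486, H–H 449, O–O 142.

Bonds broken (reactants):
  H–H: 1 × 449 = 449
  O=O: 1 × 486 = 486
  Σ(broken) = 935 kJ
Bonds formed (products):
  O–H: 2 × 452 = 904
  O–O: 1 × 142 = 142
  Σ(formed) = 1046 kJ
ΔH = Σ(broken) − Σ(formed) = 935 − 1046 = −111 kJ

ΔH ≈ −111 kJ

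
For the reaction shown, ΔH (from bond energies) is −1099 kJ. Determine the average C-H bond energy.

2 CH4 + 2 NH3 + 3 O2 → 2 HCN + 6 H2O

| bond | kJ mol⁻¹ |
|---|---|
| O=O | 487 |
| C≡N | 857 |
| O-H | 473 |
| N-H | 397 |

D(C-H) ≈ 408 kJ/mol

Let D be the C-H bond energy.
Σ(broken) = 8×D + 6×397 + 3×487 = 3843 + 8D
Σ(formed) = 2×857 + 2×D + 12×473 = 7390 + 2D
ΔH = Σ(broken) − Σ(formed) = (3843 + 8D) − (7390 + 2D) = −3547 + 6D
Setting this equal to −1099 kJ gives 6D = 2448, so D = 408 kJ/mol.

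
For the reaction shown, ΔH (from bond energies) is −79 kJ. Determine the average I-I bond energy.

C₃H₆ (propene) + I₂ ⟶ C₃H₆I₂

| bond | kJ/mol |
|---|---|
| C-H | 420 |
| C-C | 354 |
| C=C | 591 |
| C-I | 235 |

Let D be the I-I bond energy.
Σ(broken) = 1×354 + 6×420 + 1×591 + 1×D = 3465 + D
Σ(formed) = 2×354 + 6×420 + 2×235 = 3698
ΔH = Σ(broken) − Σ(formed) = (3465 + D) − (3698) = −233 + D
Setting this equal to −79 kJ gives D = 154 kJ/mol.

D(I-I) ≈ 154 kJ/mol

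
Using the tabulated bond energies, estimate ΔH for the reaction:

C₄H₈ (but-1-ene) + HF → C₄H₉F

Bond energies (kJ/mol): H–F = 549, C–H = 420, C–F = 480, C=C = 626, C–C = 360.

ΔH ≈ −85 kJ

Bonds broken (reactants):
  C–C: 2 × 360 = 720
  C–H: 8 × 420 = 3360
  C=C: 1 × 626 = 626
  H–F: 1 × 549 = 549
  Σ(broken) = 5255 kJ
Bonds formed (products):
  C–C: 3 × 360 = 1080
  C–F: 1 × 480 = 480
  C–H: 9 × 420 = 3780
  Σ(formed) = 5340 kJ
ΔH = Σ(broken) − Σ(formed) = 5255 − 5340 = −85 kJ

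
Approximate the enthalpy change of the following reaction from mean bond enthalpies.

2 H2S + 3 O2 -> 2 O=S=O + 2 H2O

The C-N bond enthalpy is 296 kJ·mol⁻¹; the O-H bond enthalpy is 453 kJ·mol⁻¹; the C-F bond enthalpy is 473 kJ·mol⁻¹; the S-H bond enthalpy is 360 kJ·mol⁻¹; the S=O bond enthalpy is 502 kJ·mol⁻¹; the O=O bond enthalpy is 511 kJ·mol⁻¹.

ΔH ≈ −847 kJ

Bonds broken (reactants):
  O=O: 3 × 511 = 1533
  S-H: 4 × 360 = 1440
  Σ(broken) = 2973 kJ
Bonds formed (products):
  O-H: 4 × 453 = 1812
  S=O: 4 × 502 = 2008
  Σ(formed) = 3820 kJ
ΔH = Σ(broken) − Σ(formed) = 2973 − 3820 = −847 kJ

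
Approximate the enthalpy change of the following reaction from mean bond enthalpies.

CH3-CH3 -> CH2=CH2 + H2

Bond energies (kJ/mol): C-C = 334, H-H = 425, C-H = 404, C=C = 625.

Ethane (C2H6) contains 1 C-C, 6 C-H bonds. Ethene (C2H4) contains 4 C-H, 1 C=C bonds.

ΔH ≈ +92 kJ

Bonds broken (reactants):
  C-C: 1 × 334 = 334
  C-H: 6 × 404 = 2424
  Σ(broken) = 2758 kJ
Bonds formed (products):
  C-H: 4 × 404 = 1616
  C=C: 1 × 625 = 625
  H-H: 1 × 425 = 425
  Σ(formed) = 2666 kJ
ΔH = Σ(broken) − Σ(formed) = 2758 − 2666 = +92 kJ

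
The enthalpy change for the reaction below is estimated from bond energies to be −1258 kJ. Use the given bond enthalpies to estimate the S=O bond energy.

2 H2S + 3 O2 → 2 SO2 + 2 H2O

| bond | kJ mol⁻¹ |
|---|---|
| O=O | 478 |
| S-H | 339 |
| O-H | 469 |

D(S=O) ≈ 543 kJ/mol

Let D be the S=O bond energy.
Σ(broken) = 3×478 + 4×339 = 2790
Σ(formed) = 4×469 + 4×D = 1876 + 4D
ΔH = Σ(broken) − Σ(formed) = (2790) − (1876 + 4D) = +914 − 4D
Setting this equal to −1258 kJ gives 4D = 2172, so D = 543 kJ/mol.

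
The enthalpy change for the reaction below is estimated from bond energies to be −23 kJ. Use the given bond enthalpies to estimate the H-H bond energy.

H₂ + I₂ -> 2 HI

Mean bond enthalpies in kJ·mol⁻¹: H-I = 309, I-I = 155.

D(H-H) ≈ 440 kJ/mol

Let D be the H-H bond energy.
Σ(broken) = 1×D + 1×155 = 155 + D
Σ(formed) = 2×309 = 618
ΔH = Σ(broken) − Σ(formed) = (155 + D) − (618) = −463 + D
Setting this equal to −23 kJ gives D = 440 kJ/mol.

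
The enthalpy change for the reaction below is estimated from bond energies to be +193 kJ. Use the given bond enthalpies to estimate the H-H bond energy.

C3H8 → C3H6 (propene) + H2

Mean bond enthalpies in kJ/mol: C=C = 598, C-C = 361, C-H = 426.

D(H-H) ≈ 422 kJ/mol

Let D be the H-H bond energy.
Σ(broken) = 2×361 + 8×426 = 4130
Σ(formed) = 1×361 + 6×426 + 1×598 + 1×D = 3515 + D
ΔH = Σ(broken) − Σ(formed) = (4130) − (3515 + D) = +615 − D
Setting this equal to +193 kJ gives D = 422 kJ/mol.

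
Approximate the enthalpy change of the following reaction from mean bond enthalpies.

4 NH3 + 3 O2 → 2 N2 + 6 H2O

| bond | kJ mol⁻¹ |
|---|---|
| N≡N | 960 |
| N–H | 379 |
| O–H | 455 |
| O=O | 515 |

Bonds broken (reactants):
  N–H: 12 × 379 = 4548
  O=O: 3 × 515 = 1545
  Σ(broken) = 6093 kJ
Bonds formed (products):
  N≡N: 2 × 960 = 1920
  O–H: 12 × 455 = 5460
  Σ(formed) = 7380 kJ
ΔH = Σ(broken) − Σ(formed) = 6093 − 7380 = −1287 kJ

ΔH ≈ −1287 kJ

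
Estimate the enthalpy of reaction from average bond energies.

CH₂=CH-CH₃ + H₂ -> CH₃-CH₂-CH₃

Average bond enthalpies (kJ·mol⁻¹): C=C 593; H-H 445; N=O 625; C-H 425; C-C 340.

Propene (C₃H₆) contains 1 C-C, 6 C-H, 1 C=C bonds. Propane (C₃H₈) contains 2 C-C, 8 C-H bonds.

Bonds broken (reactants):
  C-C: 1 × 340 = 340
  C-H: 6 × 425 = 2550
  C=C: 1 × 593 = 593
  H-H: 1 × 445 = 445
  Σ(broken) = 3928 kJ
Bonds formed (products):
  C-C: 2 × 340 = 680
  C-H: 8 × 425 = 3400
  Σ(formed) = 4080 kJ
ΔH = Σ(broken) − Σ(formed) = 3928 − 4080 = −152 kJ

ΔH ≈ −152 kJ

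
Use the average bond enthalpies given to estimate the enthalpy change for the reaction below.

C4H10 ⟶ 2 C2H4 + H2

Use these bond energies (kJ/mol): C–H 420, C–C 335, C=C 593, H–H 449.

Bonds broken (reactants):
  C–C: 3 × 335 = 1005
  C–H: 10 × 420 = 4200
  Σ(broken) = 5205 kJ
Bonds formed (products):
  C–H: 8 × 420 = 3360
  C=C: 2 × 593 = 1186
  H–H: 1 × 449 = 449
  Σ(formed) = 4995 kJ
ΔH = Σ(broken) − Σ(formed) = 5205 − 4995 = +210 kJ

ΔH ≈ +210 kJ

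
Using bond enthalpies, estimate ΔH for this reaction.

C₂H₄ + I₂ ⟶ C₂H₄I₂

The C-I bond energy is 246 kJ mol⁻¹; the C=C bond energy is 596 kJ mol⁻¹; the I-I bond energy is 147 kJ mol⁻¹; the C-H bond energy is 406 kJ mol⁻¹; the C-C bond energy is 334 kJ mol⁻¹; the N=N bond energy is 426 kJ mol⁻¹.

Bonds broken (reactants):
  C-H: 4 × 406 = 1624
  C=C: 1 × 596 = 596
  I-I: 1 × 147 = 147
  Σ(broken) = 2367 kJ
Bonds formed (products):
  C-C: 1 × 334 = 334
  C-H: 4 × 406 = 1624
  C-I: 2 × 246 = 492
  Σ(formed) = 2450 kJ
ΔH = Σ(broken) − Σ(formed) = 2367 − 2450 = −83 kJ

ΔH ≈ −83 kJ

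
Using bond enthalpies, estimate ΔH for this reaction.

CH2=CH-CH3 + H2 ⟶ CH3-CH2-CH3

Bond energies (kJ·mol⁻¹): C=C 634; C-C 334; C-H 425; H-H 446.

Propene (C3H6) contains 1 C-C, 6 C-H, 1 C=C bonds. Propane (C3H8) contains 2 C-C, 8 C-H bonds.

Bonds broken (reactants):
  C-C: 1 × 334 = 334
  C-H: 6 × 425 = 2550
  C=C: 1 × 634 = 634
  H-H: 1 × 446 = 446
  Σ(broken) = 3964 kJ
Bonds formed (products):
  C-C: 2 × 334 = 668
  C-H: 8 × 425 = 3400
  Σ(formed) = 4068 kJ
ΔH = Σ(broken) − Σ(formed) = 3964 − 4068 = −104 kJ

ΔH ≈ −104 kJ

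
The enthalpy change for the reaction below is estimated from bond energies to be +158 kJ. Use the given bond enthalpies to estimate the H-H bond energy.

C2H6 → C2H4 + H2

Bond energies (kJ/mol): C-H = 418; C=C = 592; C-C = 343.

Let D be the H-H bond energy.
Σ(broken) = 1×343 + 6×418 = 2851
Σ(formed) = 4×418 + 1×592 + 1×D = 2264 + D
ΔH = Σ(broken) − Σ(formed) = (2851) − (2264 + D) = +587 − D
Setting this equal to +158 kJ gives D = 429 kJ/mol.

D(H-H) ≈ 429 kJ/mol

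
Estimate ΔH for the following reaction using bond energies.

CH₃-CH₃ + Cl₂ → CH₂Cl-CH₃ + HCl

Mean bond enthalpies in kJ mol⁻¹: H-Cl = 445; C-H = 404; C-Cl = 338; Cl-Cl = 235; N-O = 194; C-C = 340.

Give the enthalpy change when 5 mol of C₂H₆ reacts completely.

Bonds broken (reactants):
  C-C: 1 × 340 = 340
  C-H: 6 × 404 = 2424
  Cl-Cl: 1 × 235 = 235
  Σ(broken) = 2999 kJ
Bonds formed (products):
  C-C: 1 × 340 = 340
  C-Cl: 1 × 338 = 338
  C-H: 5 × 404 = 2020
  H-Cl: 1 × 445 = 445
  Σ(formed) = 3143 kJ
ΔH = Σ(broken) − Σ(formed) = 2999 − 3143 = −144 kJ
For 5× the reaction as written: 5 × (−144) = −720 kJ

ΔH = −720 kJ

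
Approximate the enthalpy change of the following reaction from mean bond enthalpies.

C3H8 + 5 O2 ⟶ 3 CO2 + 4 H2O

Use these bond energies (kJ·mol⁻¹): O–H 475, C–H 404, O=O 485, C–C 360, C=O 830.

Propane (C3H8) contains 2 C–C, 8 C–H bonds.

ΔH ≈ −2403 kJ

Bonds broken (reactants):
  C–C: 2 × 360 = 720
  C–H: 8 × 404 = 3232
  O=O: 5 × 485 = 2425
  Σ(broken) = 6377 kJ
Bonds formed (products):
  C=O: 6 × 830 = 4980
  O–H: 8 × 475 = 3800
  Σ(formed) = 8780 kJ
ΔH = Σ(broken) − Σ(formed) = 6377 − 8780 = −2403 kJ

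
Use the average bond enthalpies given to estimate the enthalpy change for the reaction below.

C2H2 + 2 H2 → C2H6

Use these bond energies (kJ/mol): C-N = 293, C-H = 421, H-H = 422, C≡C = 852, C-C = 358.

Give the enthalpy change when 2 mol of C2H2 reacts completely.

Bonds broken (reactants):
  C≡C: 1 × 852 = 852
  C-H: 2 × 421 = 842
  H-H: 2 × 422 = 844
  Σ(broken) = 2538 kJ
Bonds formed (products):
  C-C: 1 × 358 = 358
  C-H: 6 × 421 = 2526
  Σ(formed) = 2884 kJ
ΔH = Σ(broken) − Σ(formed) = 2538 − 2884 = −346 kJ
For 2× the reaction as written: 2 × (−346) = −692 kJ

ΔH = −692 kJ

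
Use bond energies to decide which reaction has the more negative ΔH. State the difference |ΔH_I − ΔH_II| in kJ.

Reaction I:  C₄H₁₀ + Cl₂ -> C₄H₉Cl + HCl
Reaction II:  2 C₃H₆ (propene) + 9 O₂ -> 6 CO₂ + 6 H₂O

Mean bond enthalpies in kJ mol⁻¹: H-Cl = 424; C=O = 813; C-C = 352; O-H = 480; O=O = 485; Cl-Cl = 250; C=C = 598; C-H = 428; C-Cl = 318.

Reaction II, by 4051 kJ

Reaction I:
  Bonds broken (reactants):
    C-C: 3 × 352 = 1056
    C-H: 10 × 428 = 4280
    Cl-Cl: 1 × 250 = 250
    Σ(broken) = 5586 kJ
  Bonds formed (products):
    C-C: 3 × 352 = 1056
    C-Cl: 1 × 318 = 318
    C-H: 9 × 428 = 3852
    H-Cl: 1 × 424 = 424
    Σ(formed) = 5650 kJ
  ΔH_I = 5586 − 5650 = −64 kJ
Reaction II:
  Bonds broken (reactants):
    C-C: 2 × 352 = 704
    C-H: 12 × 428 = 5136
    C=C: 2 × 598 = 1196
    O=O: 9 × 485 = 4365
    Σ(broken) = 11401 kJ
  Bonds formed (products):
    C=O: 12 × 813 = 9756
    O-H: 12 × 480 = 5760
    Σ(formed) = 15516 kJ
  ΔH_II = 11401 − 15516 = −4115 kJ
ΔH_I − ΔH_II = +4051 kJ, so reaction II has the more negative ΔH; |ΔH_I − ΔH_II| = 4051 kJ.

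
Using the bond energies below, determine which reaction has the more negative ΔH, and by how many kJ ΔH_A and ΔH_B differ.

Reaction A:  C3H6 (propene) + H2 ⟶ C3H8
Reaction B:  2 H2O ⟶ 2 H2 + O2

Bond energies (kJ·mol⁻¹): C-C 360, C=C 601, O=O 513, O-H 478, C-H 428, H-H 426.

Reaction A:
  Bonds broken (reactants):
    C-C: 1 × 360 = 360
    C-H: 6 × 428 = 2568
    C=C: 1 × 601 = 601
    H-H: 1 × 426 = 426
    Σ(broken) = 3955 kJ
  Bonds formed (products):
    C-C: 2 × 360 = 720
    C-H: 8 × 428 = 3424
    Σ(formed) = 4144 kJ
  ΔH_A = 3955 − 4144 = −189 kJ
Reaction B:
  Bonds broken (reactants):
    O-H: 4 × 478 = 1912
    Σ(broken) = 1912 kJ
  Bonds formed (products):
    H-H: 2 × 426 = 852
    O=O: 1 × 513 = 513
    Σ(formed) = 1365 kJ
  ΔH_B = 1912 − 1365 = +547 kJ
ΔH_A − ΔH_B = −736 kJ, so reaction A has the more negative ΔH; |ΔH_A − ΔH_B| = 736 kJ.

Reaction A, by 736 kJ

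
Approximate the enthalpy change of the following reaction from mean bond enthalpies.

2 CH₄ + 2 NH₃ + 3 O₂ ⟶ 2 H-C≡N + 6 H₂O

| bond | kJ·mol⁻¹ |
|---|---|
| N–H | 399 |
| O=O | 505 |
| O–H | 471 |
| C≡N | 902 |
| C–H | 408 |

Bonds broken (reactants):
  C–H: 8 × 408 = 3264
  N–H: 6 × 399 = 2394
  O=O: 3 × 505 = 1515
  Σ(broken) = 7173 kJ
Bonds formed (products):
  C≡N: 2 × 902 = 1804
  C–H: 2 × 408 = 816
  O–H: 12 × 471 = 5652
  Σ(formed) = 8272 kJ
ΔH = Σ(broken) − Σ(formed) = 7173 − 8272 = −1099 kJ

ΔH ≈ −1099 kJ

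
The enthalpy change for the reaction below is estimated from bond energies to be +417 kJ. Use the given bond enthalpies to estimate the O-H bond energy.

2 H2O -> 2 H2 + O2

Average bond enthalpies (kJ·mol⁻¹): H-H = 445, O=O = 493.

D(O-H) ≈ 450 kJ/mol

Let D be the O-H bond energy.
Σ(broken) = 4×D = 4D
Σ(formed) = 2×445 + 1×493 = 1383
ΔH = Σ(broken) − Σ(formed) = (4D) − (1383) = −1383 + 4D
Setting this equal to +417 kJ gives 4D = 1800, so D = 450 kJ/mol.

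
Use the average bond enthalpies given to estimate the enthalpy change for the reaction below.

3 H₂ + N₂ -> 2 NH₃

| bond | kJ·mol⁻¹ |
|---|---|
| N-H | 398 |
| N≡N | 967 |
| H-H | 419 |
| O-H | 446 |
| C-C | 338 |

Bonds broken (reactants):
  H-H: 3 × 419 = 1257
  N≡N: 1 × 967 = 967
  Σ(broken) = 2224 kJ
Bonds formed (products):
  N-H: 6 × 398 = 2388
  Σ(formed) = 2388 kJ
ΔH = Σ(broken) − Σ(formed) = 2224 − 2388 = −164 kJ

ΔH ≈ −164 kJ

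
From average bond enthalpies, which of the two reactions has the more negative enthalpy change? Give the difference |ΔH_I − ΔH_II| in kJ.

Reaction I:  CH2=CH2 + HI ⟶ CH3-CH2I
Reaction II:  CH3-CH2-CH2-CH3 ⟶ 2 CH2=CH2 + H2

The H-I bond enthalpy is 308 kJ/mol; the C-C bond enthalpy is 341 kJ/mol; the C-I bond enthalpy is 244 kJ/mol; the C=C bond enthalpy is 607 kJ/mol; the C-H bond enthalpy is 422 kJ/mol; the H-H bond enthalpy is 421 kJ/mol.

Reaction I:
  Bonds broken (reactants):
    C-H: 4 × 422 = 1688
    C=C: 1 × 607 = 607
    H-I: 1 × 308 = 308
    Σ(broken) = 2603 kJ
  Bonds formed (products):
    C-C: 1 × 341 = 341
    C-H: 5 × 422 = 2110
    C-I: 1 × 244 = 244
    Σ(formed) = 2695 kJ
  ΔH_I = 2603 − 2695 = −92 kJ
Reaction II:
  Bonds broken (reactants):
    C-C: 3 × 341 = 1023
    C-H: 10 × 422 = 4220
    Σ(broken) = 5243 kJ
  Bonds formed (products):
    C-H: 8 × 422 = 3376
    C=C: 2 × 607 = 1214
    H-H: 1 × 421 = 421
    Σ(formed) = 5011 kJ
  ΔH_II = 5243 − 5011 = +232 kJ
ΔH_I − ΔH_II = −324 kJ, so reaction I has the more negative ΔH; |ΔH_I − ΔH_II| = 324 kJ.

Reaction I, by 324 kJ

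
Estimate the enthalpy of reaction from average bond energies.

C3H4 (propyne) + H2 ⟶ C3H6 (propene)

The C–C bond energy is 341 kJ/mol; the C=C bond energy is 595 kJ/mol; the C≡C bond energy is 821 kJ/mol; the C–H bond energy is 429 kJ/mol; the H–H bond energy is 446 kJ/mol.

ΔH ≈ −186 kJ

Bonds broken (reactants):
  C≡C: 1 × 821 = 821
  C–C: 1 × 341 = 341
  C–H: 4 × 429 = 1716
  H–H: 1 × 446 = 446
  Σ(broken) = 3324 kJ
Bonds formed (products):
  C–C: 1 × 341 = 341
  C–H: 6 × 429 = 2574
  C=C: 1 × 595 = 595
  Σ(formed) = 3510 kJ
ΔH = Σ(broken) − Σ(formed) = 3324 − 3510 = −186 kJ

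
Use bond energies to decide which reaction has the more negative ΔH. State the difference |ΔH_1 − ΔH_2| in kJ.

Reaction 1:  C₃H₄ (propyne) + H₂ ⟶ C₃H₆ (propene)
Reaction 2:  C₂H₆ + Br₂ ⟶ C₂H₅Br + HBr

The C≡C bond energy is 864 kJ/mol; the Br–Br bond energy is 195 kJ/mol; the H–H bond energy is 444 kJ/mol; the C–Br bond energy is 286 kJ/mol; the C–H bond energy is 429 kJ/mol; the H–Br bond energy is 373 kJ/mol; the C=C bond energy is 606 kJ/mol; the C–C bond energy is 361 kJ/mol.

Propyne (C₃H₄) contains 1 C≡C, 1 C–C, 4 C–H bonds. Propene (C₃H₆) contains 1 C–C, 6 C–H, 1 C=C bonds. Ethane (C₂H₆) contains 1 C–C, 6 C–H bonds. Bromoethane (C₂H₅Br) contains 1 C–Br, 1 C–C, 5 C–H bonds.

Reaction 1:
  Bonds broken (reactants):
    C≡C: 1 × 864 = 864
    C–C: 1 × 361 = 361
    C–H: 4 × 429 = 1716
    H–H: 1 × 444 = 444
    Σ(broken) = 3385 kJ
  Bonds formed (products):
    C–C: 1 × 361 = 361
    C–H: 6 × 429 = 2574
    C=C: 1 × 606 = 606
    Σ(formed) = 3541 kJ
  ΔH_1 = 3385 − 3541 = −156 kJ
Reaction 2:
  Bonds broken (reactants):
    Br–Br: 1 × 195 = 195
    C–C: 1 × 361 = 361
    C–H: 6 × 429 = 2574
    Σ(broken) = 3130 kJ
  Bonds formed (products):
    C–Br: 1 × 286 = 286
    C–C: 1 × 361 = 361
    C–H: 5 × 429 = 2145
    H–Br: 1 × 373 = 373
    Σ(formed) = 3165 kJ
  ΔH_2 = 3130 − 3165 = −35 kJ
ΔH_1 − ΔH_2 = −121 kJ, so reaction 1 has the more negative ΔH; |ΔH_1 − ΔH_2| = 121 kJ.

Reaction 1, by 121 kJ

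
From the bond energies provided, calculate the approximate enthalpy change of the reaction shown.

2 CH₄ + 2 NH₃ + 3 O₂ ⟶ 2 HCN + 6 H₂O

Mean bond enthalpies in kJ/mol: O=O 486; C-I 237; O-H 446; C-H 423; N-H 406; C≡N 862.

ΔH ≈ −644 kJ

Bonds broken (reactants):
  C-H: 8 × 423 = 3384
  N-H: 6 × 406 = 2436
  O=O: 3 × 486 = 1458
  Σ(broken) = 7278 kJ
Bonds formed (products):
  C≡N: 2 × 862 = 1724
  C-H: 2 × 423 = 846
  O-H: 12 × 446 = 5352
  Σ(formed) = 7922 kJ
ΔH = Σ(broken) − Σ(formed) = 7278 − 7922 = −644 kJ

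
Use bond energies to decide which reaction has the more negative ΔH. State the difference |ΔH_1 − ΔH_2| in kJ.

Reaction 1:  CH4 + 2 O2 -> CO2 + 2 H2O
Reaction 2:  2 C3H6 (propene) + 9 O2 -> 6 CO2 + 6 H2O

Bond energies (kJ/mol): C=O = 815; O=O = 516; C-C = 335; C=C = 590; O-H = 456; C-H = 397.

Reaction 1:
  Bonds broken (reactants):
    C-H: 4 × 397 = 1588
    O=O: 2 × 516 = 1032
    Σ(broken) = 2620 kJ
  Bonds formed (products):
    C=O: 2 × 815 = 1630
    O-H: 4 × 456 = 1824
    Σ(formed) = 3454 kJ
  ΔH_1 = 2620 − 3454 = −834 kJ
Reaction 2:
  Bonds broken (reactants):
    C-C: 2 × 335 = 670
    C-H: 12 × 397 = 4764
    C=C: 2 × 590 = 1180
    O=O: 9 × 516 = 4644
    Σ(broken) = 11258 kJ
  Bonds formed (products):
    C=O: 12 × 815 = 9780
    O-H: 12 × 456 = 5472
    Σ(formed) = 15252 kJ
  ΔH_2 = 11258 − 15252 = −3994 kJ
ΔH_1 − ΔH_2 = +3160 kJ, so reaction 2 has the more negative ΔH; |ΔH_1 − ΔH_2| = 3160 kJ.

Reaction 2, by 3160 kJ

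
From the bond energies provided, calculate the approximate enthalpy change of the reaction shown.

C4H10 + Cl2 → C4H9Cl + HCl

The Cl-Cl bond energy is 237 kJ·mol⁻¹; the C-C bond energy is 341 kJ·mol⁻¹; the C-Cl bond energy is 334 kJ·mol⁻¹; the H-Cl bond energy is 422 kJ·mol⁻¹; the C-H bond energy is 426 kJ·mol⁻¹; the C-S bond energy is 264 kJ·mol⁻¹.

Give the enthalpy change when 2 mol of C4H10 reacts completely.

ΔH = −186 kJ

Bonds broken (reactants):
  C-C: 3 × 341 = 1023
  C-H: 10 × 426 = 4260
  Cl-Cl: 1 × 237 = 237
  Σ(broken) = 5520 kJ
Bonds formed (products):
  C-C: 3 × 341 = 1023
  C-Cl: 1 × 334 = 334
  C-H: 9 × 426 = 3834
  H-Cl: 1 × 422 = 422
  Σ(formed) = 5613 kJ
ΔH = Σ(broken) − Σ(formed) = 5520 − 5613 = −93 kJ
For 2× the reaction as written: 2 × (−93) = −186 kJ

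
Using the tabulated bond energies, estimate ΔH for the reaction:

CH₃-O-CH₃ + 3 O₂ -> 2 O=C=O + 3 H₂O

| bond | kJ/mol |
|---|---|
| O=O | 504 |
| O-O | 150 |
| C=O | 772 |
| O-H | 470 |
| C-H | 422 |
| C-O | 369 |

ΔH ≈ −1126 kJ

Bonds broken (reactants):
  C-H: 6 × 422 = 2532
  C-O: 2 × 369 = 738
  O=O: 3 × 504 = 1512
  Σ(broken) = 4782 kJ
Bonds formed (products):
  C=O: 4 × 772 = 3088
  O-H: 6 × 470 = 2820
  Σ(formed) = 5908 kJ
ΔH = Σ(broken) − Σ(formed) = 4782 − 5908 = −1126 kJ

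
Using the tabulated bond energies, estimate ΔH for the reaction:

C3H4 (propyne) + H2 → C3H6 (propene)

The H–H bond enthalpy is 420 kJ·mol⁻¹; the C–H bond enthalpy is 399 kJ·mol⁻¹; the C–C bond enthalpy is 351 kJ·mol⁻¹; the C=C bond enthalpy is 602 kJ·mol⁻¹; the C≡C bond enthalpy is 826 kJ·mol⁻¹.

ΔH ≈ −154 kJ

Bonds broken (reactants):
  C≡C: 1 × 826 = 826
  C–C: 1 × 351 = 351
  C–H: 4 × 399 = 1596
  H–H: 1 × 420 = 420
  Σ(broken) = 3193 kJ
Bonds formed (products):
  C–C: 1 × 351 = 351
  C–H: 6 × 399 = 2394
  C=C: 1 × 602 = 602
  Σ(formed) = 3347 kJ
ΔH = Σ(broken) − Σ(formed) = 3193 − 3347 = −154 kJ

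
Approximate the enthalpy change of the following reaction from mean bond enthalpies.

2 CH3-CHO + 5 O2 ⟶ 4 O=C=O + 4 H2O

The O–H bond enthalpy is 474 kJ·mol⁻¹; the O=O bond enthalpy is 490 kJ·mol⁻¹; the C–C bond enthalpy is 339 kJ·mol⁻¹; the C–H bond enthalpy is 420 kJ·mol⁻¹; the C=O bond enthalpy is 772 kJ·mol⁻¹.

ΔH ≈ −1936 kJ

Bonds broken (reactants):
  C–C: 2 × 339 = 678
  C–H: 8 × 420 = 3360
  C=O: 2 × 772 = 1544
  O=O: 5 × 490 = 2450
  Σ(broken) = 8032 kJ
Bonds formed (products):
  C=O: 8 × 772 = 6176
  O–H: 8 × 474 = 3792
  Σ(formed) = 9968 kJ
ΔH = Σ(broken) − Σ(formed) = 8032 − 9968 = −1936 kJ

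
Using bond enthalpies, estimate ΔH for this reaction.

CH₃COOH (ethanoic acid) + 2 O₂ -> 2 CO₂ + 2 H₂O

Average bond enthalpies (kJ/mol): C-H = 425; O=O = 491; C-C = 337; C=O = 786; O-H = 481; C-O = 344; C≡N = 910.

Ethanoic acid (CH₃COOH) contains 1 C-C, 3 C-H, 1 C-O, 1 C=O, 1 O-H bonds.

ΔH ≈ −863 kJ

Bonds broken (reactants):
  C-C: 1 × 337 = 337
  C-H: 3 × 425 = 1275
  C-O: 1 × 344 = 344
  C=O: 1 × 786 = 786
  O-H: 1 × 481 = 481
  O=O: 2 × 491 = 982
  Σ(broken) = 4205 kJ
Bonds formed (products):
  C=O: 4 × 786 = 3144
  O-H: 4 × 481 = 1924
  Σ(formed) = 5068 kJ
ΔH = Σ(broken) − Σ(formed) = 4205 − 5068 = −863 kJ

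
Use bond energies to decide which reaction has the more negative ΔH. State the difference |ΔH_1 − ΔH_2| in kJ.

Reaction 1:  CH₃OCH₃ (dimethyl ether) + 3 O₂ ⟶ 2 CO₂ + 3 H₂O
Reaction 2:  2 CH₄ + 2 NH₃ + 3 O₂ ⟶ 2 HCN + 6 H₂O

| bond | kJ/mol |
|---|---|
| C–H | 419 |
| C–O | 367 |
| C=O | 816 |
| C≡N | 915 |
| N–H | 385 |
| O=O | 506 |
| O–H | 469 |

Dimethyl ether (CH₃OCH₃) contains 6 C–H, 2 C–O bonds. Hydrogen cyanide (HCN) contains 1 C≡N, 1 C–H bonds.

Reaction 1:
  Bonds broken (reactants):
    C–H: 6 × 419 = 2514
    C–O: 2 × 367 = 734
    O=O: 3 × 506 = 1518
    Σ(broken) = 4766 kJ
  Bonds formed (products):
    C=O: 4 × 816 = 3264
    O–H: 6 × 469 = 2814
    Σ(formed) = 6078 kJ
  ΔH_1 = 4766 − 6078 = −1312 kJ
Reaction 2:
  Bonds broken (reactants):
    C–H: 8 × 419 = 3352
    N–H: 6 × 385 = 2310
    O=O: 3 × 506 = 1518
    Σ(broken) = 7180 kJ
  Bonds formed (products):
    C≡N: 2 × 915 = 1830
    C–H: 2 × 419 = 838
    O–H: 12 × 469 = 5628
    Σ(formed) = 8296 kJ
  ΔH_2 = 7180 − 8296 = −1116 kJ
ΔH_1 − ΔH_2 = −196 kJ, so reaction 1 has the more negative ΔH; |ΔH_1 − ΔH_2| = 196 kJ.

Reaction 1, by 196 kJ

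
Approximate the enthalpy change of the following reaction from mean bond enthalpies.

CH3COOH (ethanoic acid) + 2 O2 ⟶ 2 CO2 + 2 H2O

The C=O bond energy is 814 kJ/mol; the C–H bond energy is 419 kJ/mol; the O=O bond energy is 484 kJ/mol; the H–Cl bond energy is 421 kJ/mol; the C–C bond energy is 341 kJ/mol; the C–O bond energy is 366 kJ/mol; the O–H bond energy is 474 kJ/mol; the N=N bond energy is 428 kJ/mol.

ΔH ≈ −932 kJ

Bonds broken (reactants):
  C–C: 1 × 341 = 341
  C–H: 3 × 419 = 1257
  C–O: 1 × 366 = 366
  C=O: 1 × 814 = 814
  O–H: 1 × 474 = 474
  O=O: 2 × 484 = 968
  Σ(broken) = 4220 kJ
Bonds formed (products):
  C=O: 4 × 814 = 3256
  O–H: 4 × 474 = 1896
  Σ(formed) = 5152 kJ
ΔH = Σ(broken) − Σ(formed) = 4220 − 5152 = −932 kJ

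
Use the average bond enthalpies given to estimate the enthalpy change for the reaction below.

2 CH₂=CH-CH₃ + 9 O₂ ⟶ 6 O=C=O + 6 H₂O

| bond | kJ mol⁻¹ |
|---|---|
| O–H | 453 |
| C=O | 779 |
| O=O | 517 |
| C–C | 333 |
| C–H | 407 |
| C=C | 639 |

ΔH ≈ −3303 kJ

Bonds broken (reactants):
  C–C: 2 × 333 = 666
  C–H: 12 × 407 = 4884
  C=C: 2 × 639 = 1278
  O=O: 9 × 517 = 4653
  Σ(broken) = 11481 kJ
Bonds formed (products):
  C=O: 12 × 779 = 9348
  O–H: 12 × 453 = 5436
  Σ(formed) = 14784 kJ
ΔH = Σ(broken) − Σ(formed) = 11481 − 14784 = −3303 kJ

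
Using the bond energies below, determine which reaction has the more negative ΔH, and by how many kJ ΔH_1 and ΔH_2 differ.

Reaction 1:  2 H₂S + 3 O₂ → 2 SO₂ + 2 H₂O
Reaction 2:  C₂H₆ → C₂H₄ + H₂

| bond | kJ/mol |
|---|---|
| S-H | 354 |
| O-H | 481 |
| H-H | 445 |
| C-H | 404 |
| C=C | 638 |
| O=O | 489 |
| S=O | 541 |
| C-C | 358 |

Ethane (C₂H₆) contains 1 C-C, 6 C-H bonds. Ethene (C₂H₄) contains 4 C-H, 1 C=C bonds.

Reaction 1, by 1288 kJ

Reaction 1:
  Bonds broken (reactants):
    O=O: 3 × 489 = 1467
    S-H: 4 × 354 = 1416
    Σ(broken) = 2883 kJ
  Bonds formed (products):
    O-H: 4 × 481 = 1924
    S=O: 4 × 541 = 2164
    Σ(formed) = 4088 kJ
  ΔH_1 = 2883 − 4088 = −1205 kJ
Reaction 2:
  Bonds broken (reactants):
    C-C: 1 × 358 = 358
    C-H: 6 × 404 = 2424
    Σ(broken) = 2782 kJ
  Bonds formed (products):
    C-H: 4 × 404 = 1616
    C=C: 1 × 638 = 638
    H-H: 1 × 445 = 445
    Σ(formed) = 2699 kJ
  ΔH_2 = 2782 − 2699 = +83 kJ
ΔH_1 − ΔH_2 = −1288 kJ, so reaction 1 has the more negative ΔH; |ΔH_1 − ΔH_2| = 1288 kJ.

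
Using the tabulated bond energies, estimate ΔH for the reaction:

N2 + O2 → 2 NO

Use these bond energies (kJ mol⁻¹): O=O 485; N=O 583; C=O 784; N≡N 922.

Bonds broken (reactants):
  N≡N: 1 × 922 = 922
  O=O: 1 × 485 = 485
  Σ(broken) = 1407 kJ
Bonds formed (products):
  N=O: 2 × 583 = 1166
  Σ(formed) = 1166 kJ
ΔH = Σ(broken) − Σ(formed) = 1407 − 1166 = +241 kJ

ΔH ≈ +241 kJ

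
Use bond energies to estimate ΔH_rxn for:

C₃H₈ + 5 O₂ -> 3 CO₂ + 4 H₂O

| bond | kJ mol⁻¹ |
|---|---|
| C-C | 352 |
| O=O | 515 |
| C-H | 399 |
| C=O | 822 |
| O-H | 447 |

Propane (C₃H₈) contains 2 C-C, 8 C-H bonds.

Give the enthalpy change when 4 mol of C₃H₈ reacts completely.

Bonds broken (reactants):
  C-C: 2 × 352 = 704
  C-H: 8 × 399 = 3192
  O=O: 5 × 515 = 2575
  Σ(broken) = 6471 kJ
Bonds formed (products):
  C=O: 6 × 822 = 4932
  O-H: 8 × 447 = 3576
  Σ(formed) = 8508 kJ
ΔH = Σ(broken) − Σ(formed) = 6471 − 8508 = −2037 kJ
For 4× the reaction as written: 4 × (−2037) = −8148 kJ

ΔH = −8148 kJ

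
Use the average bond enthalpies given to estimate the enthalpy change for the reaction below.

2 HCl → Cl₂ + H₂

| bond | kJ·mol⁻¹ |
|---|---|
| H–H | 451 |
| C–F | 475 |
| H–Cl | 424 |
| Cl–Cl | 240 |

Bonds broken (reactants):
  H–Cl: 2 × 424 = 848
  Σ(broken) = 848 kJ
Bonds formed (products):
  Cl–Cl: 1 × 240 = 240
  H–H: 1 × 451 = 451
  Σ(formed) = 691 kJ
ΔH = Σ(broken) − Σ(formed) = 848 − 691 = +157 kJ

ΔH ≈ +157 kJ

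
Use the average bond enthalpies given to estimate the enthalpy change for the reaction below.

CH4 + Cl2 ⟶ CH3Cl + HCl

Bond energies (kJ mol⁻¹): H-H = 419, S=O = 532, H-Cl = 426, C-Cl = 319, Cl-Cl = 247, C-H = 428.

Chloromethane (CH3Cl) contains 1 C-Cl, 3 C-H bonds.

Bonds broken (reactants):
  C-H: 4 × 428 = 1712
  Cl-Cl: 1 × 247 = 247
  Σ(broken) = 1959 kJ
Bonds formed (products):
  C-Cl: 1 × 319 = 319
  C-H: 3 × 428 = 1284
  H-Cl: 1 × 426 = 426
  Σ(formed) = 2029 kJ
ΔH = Σ(broken) − Σ(formed) = 1959 − 2029 = −70 kJ

ΔH ≈ −70 kJ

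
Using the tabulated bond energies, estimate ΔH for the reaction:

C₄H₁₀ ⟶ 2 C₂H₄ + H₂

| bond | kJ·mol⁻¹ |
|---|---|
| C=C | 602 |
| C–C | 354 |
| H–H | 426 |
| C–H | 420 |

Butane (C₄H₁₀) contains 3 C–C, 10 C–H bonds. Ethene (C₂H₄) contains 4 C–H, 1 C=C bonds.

ΔH ≈ +272 kJ

Bonds broken (reactants):
  C–C: 3 × 354 = 1062
  C–H: 10 × 420 = 4200
  Σ(broken) = 5262 kJ
Bonds formed (products):
  C–H: 8 × 420 = 3360
  C=C: 2 × 602 = 1204
  H–H: 1 × 426 = 426
  Σ(formed) = 4990 kJ
ΔH = Σ(broken) − Σ(formed) = 5262 − 4990 = +272 kJ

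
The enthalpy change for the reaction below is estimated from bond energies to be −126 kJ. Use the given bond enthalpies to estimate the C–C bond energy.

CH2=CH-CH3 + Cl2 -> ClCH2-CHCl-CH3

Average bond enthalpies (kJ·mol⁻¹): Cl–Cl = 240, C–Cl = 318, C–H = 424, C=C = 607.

D(C–C) ≈ 337 kJ/mol

Let D be the C–C bond energy.
Σ(broken) = 1×D + 6×424 + 1×607 + 1×240 = 3391 + D
Σ(formed) = 2×D + 2×318 + 6×424 = 3180 + 2D
ΔH = Σ(broken) − Σ(formed) = (3391 + D) − (3180 + 2D) = +211 − D
Setting this equal to −126 kJ gives D = 337 kJ/mol.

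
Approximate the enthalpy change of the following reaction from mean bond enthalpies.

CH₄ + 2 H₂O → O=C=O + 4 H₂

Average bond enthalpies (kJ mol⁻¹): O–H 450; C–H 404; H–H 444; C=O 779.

ΔH ≈ +82 kJ

Bonds broken (reactants):
  C–H: 4 × 404 = 1616
  O–H: 4 × 450 = 1800
  Σ(broken) = 3416 kJ
Bonds formed (products):
  C=O: 2 × 779 = 1558
  H–H: 4 × 444 = 1776
  Σ(formed) = 3334 kJ
ΔH = Σ(broken) − Σ(formed) = 3416 − 3334 = +82 kJ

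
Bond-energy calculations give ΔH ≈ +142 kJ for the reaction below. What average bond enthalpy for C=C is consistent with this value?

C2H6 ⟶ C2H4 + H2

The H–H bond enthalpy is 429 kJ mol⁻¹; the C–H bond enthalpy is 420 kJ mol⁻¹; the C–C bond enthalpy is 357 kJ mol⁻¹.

D(C=C) ≈ 626 kJ/mol

Let D be the C=C bond energy.
Σ(broken) = 1×357 + 6×420 = 2877
Σ(formed) = 4×420 + 1×D + 1×429 = 2109 + D
ΔH = Σ(broken) − Σ(formed) = (2877) − (2109 + D) = +768 − D
Setting this equal to +142 kJ gives D = 626 kJ/mol.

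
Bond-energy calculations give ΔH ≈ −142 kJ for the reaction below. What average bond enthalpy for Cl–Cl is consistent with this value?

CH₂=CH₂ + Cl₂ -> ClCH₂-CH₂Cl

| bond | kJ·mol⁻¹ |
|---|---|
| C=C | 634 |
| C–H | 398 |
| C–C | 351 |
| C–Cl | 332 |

Let D be the Cl–Cl bond energy.
Σ(broken) = 4×398 + 1×634 + 1×D = 2226 + D
Σ(formed) = 1×351 + 2×332 + 4×398 = 2607
ΔH = Σ(broken) − Σ(formed) = (2226 + D) − (2607) = −381 + D
Setting this equal to −142 kJ gives D = 239 kJ/mol.

D(Cl–Cl) ≈ 239 kJ/mol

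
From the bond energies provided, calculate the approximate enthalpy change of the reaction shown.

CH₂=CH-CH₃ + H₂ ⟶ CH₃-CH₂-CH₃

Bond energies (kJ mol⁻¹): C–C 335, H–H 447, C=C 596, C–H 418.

ΔH ≈ −128 kJ

Bonds broken (reactants):
  C–C: 1 × 335 = 335
  C–H: 6 × 418 = 2508
  C=C: 1 × 596 = 596
  H–H: 1 × 447 = 447
  Σ(broken) = 3886 kJ
Bonds formed (products):
  C–C: 2 × 335 = 670
  C–H: 8 × 418 = 3344
  Σ(formed) = 4014 kJ
ΔH = Σ(broken) − Σ(formed) = 3886 − 4014 = −128 kJ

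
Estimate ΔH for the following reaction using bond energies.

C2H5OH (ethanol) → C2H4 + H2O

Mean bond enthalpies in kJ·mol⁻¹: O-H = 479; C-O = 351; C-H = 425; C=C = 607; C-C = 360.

ΔH ≈ +50 kJ

Bonds broken (reactants):
  C-C: 1 × 360 = 360
  C-H: 5 × 425 = 2125
  C-O: 1 × 351 = 351
  O-H: 1 × 479 = 479
  Σ(broken) = 3315 kJ
Bonds formed (products):
  C-H: 4 × 425 = 1700
  C=C: 1 × 607 = 607
  O-H: 2 × 479 = 958
  Σ(formed) = 3265 kJ
ΔH = Σ(broken) − Σ(formed) = 3315 − 3265 = +50 kJ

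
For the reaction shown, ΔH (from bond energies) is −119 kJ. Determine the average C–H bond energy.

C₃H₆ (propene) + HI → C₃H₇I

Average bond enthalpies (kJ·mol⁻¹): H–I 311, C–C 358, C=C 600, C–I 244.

D(C–H) ≈ 428 kJ/mol

Let D be the C–H bond energy.
Σ(broken) = 1×358 + 6×D + 1×600 + 1×311 = 1269 + 6D
Σ(formed) = 2×358 + 7×D + 1×244 = 960 + 7D
ΔH = Σ(broken) − Σ(formed) = (1269 + 6D) − (960 + 7D) = +309 − D
Setting this equal to −119 kJ gives D = 428 kJ/mol.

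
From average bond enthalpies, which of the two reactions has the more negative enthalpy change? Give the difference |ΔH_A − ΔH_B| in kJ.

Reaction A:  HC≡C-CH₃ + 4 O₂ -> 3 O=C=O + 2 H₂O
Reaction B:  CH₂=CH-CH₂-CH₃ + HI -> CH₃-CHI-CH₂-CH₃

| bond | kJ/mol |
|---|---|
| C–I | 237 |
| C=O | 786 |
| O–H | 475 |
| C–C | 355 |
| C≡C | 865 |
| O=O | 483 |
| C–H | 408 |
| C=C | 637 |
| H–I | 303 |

Reaction A, by 1772 kJ

Reaction A:
  Bonds broken (reactants):
    C≡C: 1 × 865 = 865
    C–C: 1 × 355 = 355
    C–H: 4 × 408 = 1632
    O=O: 4 × 483 = 1932
    Σ(broken) = 4784 kJ
  Bonds formed (products):
    C=O: 6 × 786 = 4716
    O–H: 4 × 475 = 1900
    Σ(formed) = 6616 kJ
  ΔH_A = 4784 − 6616 = −1832 kJ
Reaction B:
  Bonds broken (reactants):
    C–C: 2 × 355 = 710
    C–H: 8 × 408 = 3264
    C=C: 1 × 637 = 637
    H–I: 1 × 303 = 303
    Σ(broken) = 4914 kJ
  Bonds formed (products):
    C–C: 3 × 355 = 1065
    C–H: 9 × 408 = 3672
    C–I: 1 × 237 = 237
    Σ(formed) = 4974 kJ
  ΔH_B = 4914 − 4974 = −60 kJ
ΔH_A − ΔH_B = −1772 kJ, so reaction A has the more negative ΔH; |ΔH_A − ΔH_B| = 1772 kJ.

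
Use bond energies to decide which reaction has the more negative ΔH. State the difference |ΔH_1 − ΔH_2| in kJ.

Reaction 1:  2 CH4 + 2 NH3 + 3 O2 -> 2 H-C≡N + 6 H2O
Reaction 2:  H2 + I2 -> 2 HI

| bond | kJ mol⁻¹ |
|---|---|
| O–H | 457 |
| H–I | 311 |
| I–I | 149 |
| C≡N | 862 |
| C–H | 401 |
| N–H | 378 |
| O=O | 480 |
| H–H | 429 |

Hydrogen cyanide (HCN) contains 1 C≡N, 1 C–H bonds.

Reaction 1:
  Bonds broken (reactants):
    C–H: 8 × 401 = 3208
    N–H: 6 × 378 = 2268
    O=O: 3 × 480 = 1440
    Σ(broken) = 6916 kJ
  Bonds formed (products):
    C≡N: 2 × 862 = 1724
    C–H: 2 × 401 = 802
    O–H: 12 × 457 = 5484
    Σ(formed) = 8010 kJ
  ΔH_1 = 6916 − 8010 = −1094 kJ
Reaction 2:
  Bonds broken (reactants):
    H–H: 1 × 429 = 429
    I–I: 1 × 149 = 149
    Σ(broken) = 578 kJ
  Bonds formed (products):
    H–I: 2 × 311 = 622
    Σ(formed) = 622 kJ
  ΔH_2 = 578 − 622 = −44 kJ
ΔH_1 − ΔH_2 = −1050 kJ, so reaction 1 has the more negative ΔH; |ΔH_1 − ΔH_2| = 1050 kJ.

Reaction 1, by 1050 kJ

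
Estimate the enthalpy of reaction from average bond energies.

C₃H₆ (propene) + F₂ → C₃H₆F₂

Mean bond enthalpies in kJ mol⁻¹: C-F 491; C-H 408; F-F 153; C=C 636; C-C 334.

Bonds broken (reactants):
  C-C: 1 × 334 = 334
  C-H: 6 × 408 = 2448
  C=C: 1 × 636 = 636
  F-F: 1 × 153 = 153
  Σ(broken) = 3571 kJ
Bonds formed (products):
  C-C: 2 × 334 = 668
  C-F: 2 × 491 = 982
  C-H: 6 × 408 = 2448
  Σ(formed) = 4098 kJ
ΔH = Σ(broken) − Σ(formed) = 3571 − 4098 = −527 kJ

ΔH ≈ −527 kJ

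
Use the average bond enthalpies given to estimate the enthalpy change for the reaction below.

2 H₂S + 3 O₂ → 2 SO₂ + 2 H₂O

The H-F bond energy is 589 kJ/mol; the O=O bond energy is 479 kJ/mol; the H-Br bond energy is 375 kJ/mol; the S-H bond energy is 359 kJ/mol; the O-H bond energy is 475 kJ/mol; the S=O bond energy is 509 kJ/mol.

ΔH ≈ −1063 kJ

Bonds broken (reactants):
  O=O: 3 × 479 = 1437
  S-H: 4 × 359 = 1436
  Σ(broken) = 2873 kJ
Bonds formed (products):
  O-H: 4 × 475 = 1900
  S=O: 4 × 509 = 2036
  Σ(formed) = 3936 kJ
ΔH = Σ(broken) − Σ(formed) = 2873 − 3936 = −1063 kJ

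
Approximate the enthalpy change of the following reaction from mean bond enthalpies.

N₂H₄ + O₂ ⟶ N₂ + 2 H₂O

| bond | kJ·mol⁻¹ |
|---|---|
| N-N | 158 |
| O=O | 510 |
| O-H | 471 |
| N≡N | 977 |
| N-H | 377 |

ΔH ≈ −685 kJ

Bonds broken (reactants):
  N-H: 4 × 377 = 1508
  N-N: 1 × 158 = 158
  O=O: 1 × 510 = 510
  Σ(broken) = 2176 kJ
Bonds formed (products):
  N≡N: 1 × 977 = 977
  O-H: 4 × 471 = 1884
  Σ(formed) = 2861 kJ
ΔH = Σ(broken) − Σ(formed) = 2176 − 2861 = −685 kJ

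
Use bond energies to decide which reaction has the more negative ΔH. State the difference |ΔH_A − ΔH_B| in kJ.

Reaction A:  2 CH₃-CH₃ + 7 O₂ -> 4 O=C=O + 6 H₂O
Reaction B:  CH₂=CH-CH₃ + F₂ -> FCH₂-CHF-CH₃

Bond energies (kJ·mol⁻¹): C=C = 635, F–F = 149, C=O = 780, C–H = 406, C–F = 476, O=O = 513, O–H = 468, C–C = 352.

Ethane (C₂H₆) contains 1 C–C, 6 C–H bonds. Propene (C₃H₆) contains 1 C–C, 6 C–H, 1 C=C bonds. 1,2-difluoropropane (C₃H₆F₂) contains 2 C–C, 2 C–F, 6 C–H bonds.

Reaction A:
  Bonds broken (reactants):
    C–C: 2 × 352 = 704
    C–H: 12 × 406 = 4872
    O=O: 7 × 513 = 3591
    Σ(broken) = 9167 kJ
  Bonds formed (products):
    C=O: 8 × 780 = 6240
    O–H: 12 × 468 = 5616
    Σ(formed) = 11856 kJ
  ΔH_A = 9167 − 11856 = −2689 kJ
Reaction B:
  Bonds broken (reactants):
    C–C: 1 × 352 = 352
    C–H: 6 × 406 = 2436
    C=C: 1 × 635 = 635
    F–F: 1 × 149 = 149
    Σ(broken) = 3572 kJ
  Bonds formed (products):
    C–C: 2 × 352 = 704
    C–F: 2 × 476 = 952
    C–H: 6 × 406 = 2436
    Σ(formed) = 4092 kJ
  ΔH_B = 3572 − 4092 = −520 kJ
ΔH_A − ΔH_B = −2169 kJ, so reaction A has the more negative ΔH; |ΔH_A − ΔH_B| = 2169 kJ.

Reaction A, by 2169 kJ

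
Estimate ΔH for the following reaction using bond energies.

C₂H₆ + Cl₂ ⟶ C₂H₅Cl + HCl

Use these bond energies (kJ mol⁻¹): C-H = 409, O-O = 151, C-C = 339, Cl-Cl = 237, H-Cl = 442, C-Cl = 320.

ΔH ≈ −116 kJ

Bonds broken (reactants):
  C-C: 1 × 339 = 339
  C-H: 6 × 409 = 2454
  Cl-Cl: 1 × 237 = 237
  Σ(broken) = 3030 kJ
Bonds formed (products):
  C-C: 1 × 339 = 339
  C-Cl: 1 × 320 = 320
  C-H: 5 × 409 = 2045
  H-Cl: 1 × 442 = 442
  Σ(formed) = 3146 kJ
ΔH = Σ(broken) − Σ(formed) = 3030 − 3146 = −116 kJ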